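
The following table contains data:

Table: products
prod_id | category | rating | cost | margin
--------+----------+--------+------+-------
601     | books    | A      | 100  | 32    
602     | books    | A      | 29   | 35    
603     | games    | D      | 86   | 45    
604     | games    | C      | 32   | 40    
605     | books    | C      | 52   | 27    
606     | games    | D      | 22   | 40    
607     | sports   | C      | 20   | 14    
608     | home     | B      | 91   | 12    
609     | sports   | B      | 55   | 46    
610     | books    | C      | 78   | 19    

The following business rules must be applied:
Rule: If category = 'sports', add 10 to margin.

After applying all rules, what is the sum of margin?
330

Step 1: Count records where category = 'sports': 2
Step 2: Total bonus added: 2 × 10 = 20
Step 3: Original sum of margin: 310
Step 4: Final sum = 310 + 20 = 330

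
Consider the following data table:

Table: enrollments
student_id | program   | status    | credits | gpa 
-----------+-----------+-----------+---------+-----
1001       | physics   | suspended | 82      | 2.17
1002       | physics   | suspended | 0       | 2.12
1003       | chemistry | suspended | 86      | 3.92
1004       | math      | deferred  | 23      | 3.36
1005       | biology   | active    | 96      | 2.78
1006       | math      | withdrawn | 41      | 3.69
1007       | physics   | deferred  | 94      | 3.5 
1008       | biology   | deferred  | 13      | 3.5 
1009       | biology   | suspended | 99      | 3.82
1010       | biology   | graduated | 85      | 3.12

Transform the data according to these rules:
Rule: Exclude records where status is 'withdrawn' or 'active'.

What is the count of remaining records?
8

Step 1: Count records to exclude
  - 1 (withdrawn) + 1 (active) = 2 records
Step 2: Total records: 10
Step 3: Remaining = 10 - 2 = 8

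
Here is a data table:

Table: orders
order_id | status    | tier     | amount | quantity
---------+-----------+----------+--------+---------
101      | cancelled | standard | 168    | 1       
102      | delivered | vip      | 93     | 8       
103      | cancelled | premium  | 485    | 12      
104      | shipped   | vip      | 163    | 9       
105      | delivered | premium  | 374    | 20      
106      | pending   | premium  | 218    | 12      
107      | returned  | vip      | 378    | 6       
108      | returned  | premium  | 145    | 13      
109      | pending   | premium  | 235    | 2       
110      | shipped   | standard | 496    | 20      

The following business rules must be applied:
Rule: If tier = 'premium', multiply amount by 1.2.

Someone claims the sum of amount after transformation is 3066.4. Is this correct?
No, the correct result is 3046.4.

Step 1: Calculate the correct sum after transformation
Step 2: Apply multiplier 1.2 to records where tier = 'premium'
Step 3: Correct result = 3046.4
Step 4: Claimed result = 3066.4
Step 5: 3046.4 ≠ 3066.4
Conclusion: The claimed result is incorrect. The correct answer is 3046.4.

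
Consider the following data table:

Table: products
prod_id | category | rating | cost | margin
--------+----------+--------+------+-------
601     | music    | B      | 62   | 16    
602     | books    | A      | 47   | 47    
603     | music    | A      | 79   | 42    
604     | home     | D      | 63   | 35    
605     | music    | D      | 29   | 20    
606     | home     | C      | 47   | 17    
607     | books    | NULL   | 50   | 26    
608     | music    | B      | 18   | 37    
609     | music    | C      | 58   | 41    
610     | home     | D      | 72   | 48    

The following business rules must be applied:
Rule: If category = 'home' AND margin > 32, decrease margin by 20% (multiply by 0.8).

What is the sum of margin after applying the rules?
312.4

Step 1: Find records where category = 'home' AND margin > 32
Step 2: 2 records match, summing to 83
Step 3: After multiplier: 83 × 0.8 = 66.4
Step 4: Unaffected records sum: 246
Step 5: Final sum = 66.4 + 246 = 312.4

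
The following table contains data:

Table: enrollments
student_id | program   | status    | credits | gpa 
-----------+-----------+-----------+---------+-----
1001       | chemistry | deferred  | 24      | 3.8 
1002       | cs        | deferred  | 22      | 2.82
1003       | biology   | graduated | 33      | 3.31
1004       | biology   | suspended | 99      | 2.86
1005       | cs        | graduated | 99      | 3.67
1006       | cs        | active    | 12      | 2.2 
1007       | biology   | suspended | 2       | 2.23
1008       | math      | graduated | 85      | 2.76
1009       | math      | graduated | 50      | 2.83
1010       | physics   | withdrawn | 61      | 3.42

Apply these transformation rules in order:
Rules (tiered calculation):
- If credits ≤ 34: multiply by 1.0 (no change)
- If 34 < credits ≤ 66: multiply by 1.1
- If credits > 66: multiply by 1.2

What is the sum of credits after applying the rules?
554.7

Step 1: Tier 1 (credits ≤ 34): 5 records, sum = 93 × 1.0 = 93.0
Step 2: Tier 2 (34 < credits ≤ 66): 2 records, sum = 111 × 1.1 = 122.1
Step 3: Tier 3 (credits > 66): 3 records, sum = 283 × 1.2 = 339.6
Step 4: Final sum = 93.0 + 122.1 + 339.6 = 554.7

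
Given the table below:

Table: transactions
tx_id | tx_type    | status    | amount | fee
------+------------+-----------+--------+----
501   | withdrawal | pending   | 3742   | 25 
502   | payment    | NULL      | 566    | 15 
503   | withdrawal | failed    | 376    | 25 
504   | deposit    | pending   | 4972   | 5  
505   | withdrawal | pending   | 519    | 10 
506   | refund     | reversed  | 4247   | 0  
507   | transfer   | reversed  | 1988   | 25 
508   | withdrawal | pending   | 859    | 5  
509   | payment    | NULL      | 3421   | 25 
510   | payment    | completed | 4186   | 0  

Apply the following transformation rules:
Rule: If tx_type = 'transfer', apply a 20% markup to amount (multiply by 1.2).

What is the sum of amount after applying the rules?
25273.6

Step 1: Records with tx_type = 'transfer' have total amount = 1988
Step 2: Apply multiplier: 1988 × 1.2 = 2385.6
Step 3: Other records total: 22888
Step 4: Final sum = 2385.6 + 22888 = 25273.6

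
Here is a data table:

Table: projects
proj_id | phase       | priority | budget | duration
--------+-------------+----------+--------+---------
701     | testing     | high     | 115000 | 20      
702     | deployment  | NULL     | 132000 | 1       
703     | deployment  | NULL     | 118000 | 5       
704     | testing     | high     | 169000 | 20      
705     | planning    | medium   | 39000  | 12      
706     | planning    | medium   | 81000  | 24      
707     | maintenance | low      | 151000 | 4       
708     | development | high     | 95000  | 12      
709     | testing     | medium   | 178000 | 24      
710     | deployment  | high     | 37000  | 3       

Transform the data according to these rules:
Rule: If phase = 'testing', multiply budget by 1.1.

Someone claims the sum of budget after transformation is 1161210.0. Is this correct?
No, the correct result is 1161200.0.

Step 1: Calculate the correct sum after transformation
Step 2: Apply multiplier 1.1 to records where phase = 'testing'
Step 3: Correct result = 1161200.0
Step 4: Claimed result = 1161210.0
Step 5: 1161200.0 ≠ 1161210.0
Conclusion: The claimed result is incorrect. The correct answer is 1161200.0.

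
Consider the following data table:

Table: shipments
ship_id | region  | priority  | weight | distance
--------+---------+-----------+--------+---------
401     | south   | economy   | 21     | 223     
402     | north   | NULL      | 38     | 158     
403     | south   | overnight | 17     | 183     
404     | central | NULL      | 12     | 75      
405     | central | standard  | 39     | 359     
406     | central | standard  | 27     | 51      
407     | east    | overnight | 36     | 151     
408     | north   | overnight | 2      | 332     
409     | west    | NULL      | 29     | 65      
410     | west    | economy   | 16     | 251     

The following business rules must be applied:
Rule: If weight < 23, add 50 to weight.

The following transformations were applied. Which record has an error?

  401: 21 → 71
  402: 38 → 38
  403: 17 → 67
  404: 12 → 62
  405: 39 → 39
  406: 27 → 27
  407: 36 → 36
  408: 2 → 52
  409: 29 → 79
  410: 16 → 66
Record 409 has an error. The correct transformed value should be 29, not 79.

Step 1: Check each record against the rule
Step 2: Record 409 has weight = 29
Step 3: Since 29 >= 23, the bonus should not have been applied
Step 4: Correct value = 29, but claimed value = 79
Conclusion: Record 409 has the error.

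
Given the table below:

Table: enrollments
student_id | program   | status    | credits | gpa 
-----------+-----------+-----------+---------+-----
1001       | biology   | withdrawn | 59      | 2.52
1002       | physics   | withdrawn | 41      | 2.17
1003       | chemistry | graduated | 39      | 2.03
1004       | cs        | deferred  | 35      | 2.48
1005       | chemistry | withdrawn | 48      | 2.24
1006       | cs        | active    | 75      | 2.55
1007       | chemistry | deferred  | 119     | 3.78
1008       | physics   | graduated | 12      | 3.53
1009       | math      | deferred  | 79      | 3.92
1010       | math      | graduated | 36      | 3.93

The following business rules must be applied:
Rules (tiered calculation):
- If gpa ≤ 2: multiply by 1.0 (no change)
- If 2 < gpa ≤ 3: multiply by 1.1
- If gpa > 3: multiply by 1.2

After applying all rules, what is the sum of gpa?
33.58

Step 1: Tier 1 (gpa ≤ 2): 0 records, sum = 0 × 1.0 = 0.0
Step 2: Tier 2 (2 < gpa ≤ 3): 6 records, sum = 13.99 × 1.1 = 15.39
Step 3: Tier 3 (gpa > 3): 4 records, sum = 15.16 × 1.2 = 18.19
Step 4: Final sum = 0.0 + 15.39 + 18.19 = 33.58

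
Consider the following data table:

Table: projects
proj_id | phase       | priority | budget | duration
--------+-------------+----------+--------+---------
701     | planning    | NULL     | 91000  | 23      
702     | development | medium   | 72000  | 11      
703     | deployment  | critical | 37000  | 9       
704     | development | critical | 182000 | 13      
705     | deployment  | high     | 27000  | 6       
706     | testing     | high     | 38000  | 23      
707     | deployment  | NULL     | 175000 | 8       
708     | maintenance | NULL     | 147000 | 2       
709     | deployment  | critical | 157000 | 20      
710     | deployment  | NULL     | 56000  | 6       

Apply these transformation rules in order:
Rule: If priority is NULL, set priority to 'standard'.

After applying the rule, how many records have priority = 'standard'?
4

Step 1: Count records where priority IS NULL
Step 2: Found 4 records with NULL priority
Step 3: These records will have priority set to 'standard'
Step 4: Records already having priority = 'standard': 0
Step 5: Answer: 4 + 0 = 4 records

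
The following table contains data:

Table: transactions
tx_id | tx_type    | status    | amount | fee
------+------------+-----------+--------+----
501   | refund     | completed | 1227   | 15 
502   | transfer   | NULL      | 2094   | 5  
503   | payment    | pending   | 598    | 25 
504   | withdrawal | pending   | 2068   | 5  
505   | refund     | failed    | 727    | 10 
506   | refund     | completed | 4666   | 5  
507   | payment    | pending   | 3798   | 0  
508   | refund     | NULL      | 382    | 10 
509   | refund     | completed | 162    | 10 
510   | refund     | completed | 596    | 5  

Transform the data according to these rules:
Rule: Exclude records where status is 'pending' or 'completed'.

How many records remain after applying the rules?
3

Step 1: Count records to exclude
  - 3 (pending) + 4 (completed) = 7 records
Step 2: Total records: 10
Step 3: Remaining = 10 - 7 = 3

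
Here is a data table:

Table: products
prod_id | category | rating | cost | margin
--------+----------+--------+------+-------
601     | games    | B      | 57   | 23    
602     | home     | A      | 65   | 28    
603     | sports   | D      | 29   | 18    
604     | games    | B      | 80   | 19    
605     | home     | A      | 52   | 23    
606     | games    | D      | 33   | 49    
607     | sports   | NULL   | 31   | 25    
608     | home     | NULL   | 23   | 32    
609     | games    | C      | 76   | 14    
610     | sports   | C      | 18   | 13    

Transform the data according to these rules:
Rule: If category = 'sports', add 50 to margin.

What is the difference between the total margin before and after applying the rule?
150

Step 1: Original sum of margin = 244
Step 2: 3 records have category = 'sports'
Step 3: Each affected record changes by 50
Step 4: Total change = 3 × 50 = 150
Step 5: New sum = 244 + 150 = 394
Step 6: Difference = |394 - 244| = 150
        (Sum increased by 150)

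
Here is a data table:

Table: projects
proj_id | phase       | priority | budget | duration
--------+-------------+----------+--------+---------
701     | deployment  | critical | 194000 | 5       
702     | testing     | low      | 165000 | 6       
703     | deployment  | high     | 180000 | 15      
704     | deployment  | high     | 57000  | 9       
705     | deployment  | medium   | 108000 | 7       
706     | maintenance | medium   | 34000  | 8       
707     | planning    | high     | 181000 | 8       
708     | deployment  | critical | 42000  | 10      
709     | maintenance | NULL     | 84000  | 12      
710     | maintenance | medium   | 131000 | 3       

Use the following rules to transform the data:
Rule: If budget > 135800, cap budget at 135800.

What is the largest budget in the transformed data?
135800

Step 1: Original maximum budget = 194000
Step 2: Apply cap at 135800
Step 3: 4 records had budget > 135800 and were capped
Step 4: Maximum after transformation = 135800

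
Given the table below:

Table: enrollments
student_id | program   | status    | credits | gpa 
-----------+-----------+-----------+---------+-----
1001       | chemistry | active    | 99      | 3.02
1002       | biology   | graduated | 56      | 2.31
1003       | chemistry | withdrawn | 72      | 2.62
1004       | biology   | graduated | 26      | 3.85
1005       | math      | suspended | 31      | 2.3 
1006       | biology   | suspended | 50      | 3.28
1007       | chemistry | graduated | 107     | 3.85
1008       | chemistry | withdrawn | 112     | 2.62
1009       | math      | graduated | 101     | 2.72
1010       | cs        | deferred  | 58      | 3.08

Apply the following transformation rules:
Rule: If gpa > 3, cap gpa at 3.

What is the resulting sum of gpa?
27.57

Step 1: 5 records have gpa > 3
Step 2: These records originally summed to 17.08
Step 3: After capping: 5 × 3 = 15
Step 4: Unaffected records sum: 12.57
Step 5: Final sum = 15 + 12.57 = 27.57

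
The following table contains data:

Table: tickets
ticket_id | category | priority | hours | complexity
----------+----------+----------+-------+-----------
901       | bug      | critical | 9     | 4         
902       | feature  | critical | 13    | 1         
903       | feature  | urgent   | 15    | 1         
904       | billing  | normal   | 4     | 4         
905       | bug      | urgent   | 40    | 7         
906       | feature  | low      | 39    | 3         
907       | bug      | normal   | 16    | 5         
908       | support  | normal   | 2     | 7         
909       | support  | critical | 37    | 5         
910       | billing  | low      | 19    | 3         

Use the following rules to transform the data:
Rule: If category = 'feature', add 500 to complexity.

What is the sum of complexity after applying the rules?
1540

Step 1: Count records where category = 'feature': 3
Step 2: Total bonus added: 3 × 500 = 1500
Step 3: Original sum of complexity: 40
Step 4: Final sum = 40 + 1500 = 1540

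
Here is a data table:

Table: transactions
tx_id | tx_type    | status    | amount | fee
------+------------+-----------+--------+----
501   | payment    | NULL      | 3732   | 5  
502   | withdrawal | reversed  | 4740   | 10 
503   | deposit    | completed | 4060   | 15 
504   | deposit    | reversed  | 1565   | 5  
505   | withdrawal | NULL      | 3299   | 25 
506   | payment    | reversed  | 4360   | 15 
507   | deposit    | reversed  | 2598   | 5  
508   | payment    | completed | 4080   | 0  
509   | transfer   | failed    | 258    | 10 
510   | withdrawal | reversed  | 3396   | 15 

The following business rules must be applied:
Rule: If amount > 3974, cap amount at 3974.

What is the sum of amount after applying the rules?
30744

Step 1: 4 records have amount > 3974
Step 2: These records originally summed to 17240
Step 3: After capping: 4 × 3974 = 15896
Step 4: Unaffected records sum: 14848
Step 5: Final sum = 15896 + 14848 = 30744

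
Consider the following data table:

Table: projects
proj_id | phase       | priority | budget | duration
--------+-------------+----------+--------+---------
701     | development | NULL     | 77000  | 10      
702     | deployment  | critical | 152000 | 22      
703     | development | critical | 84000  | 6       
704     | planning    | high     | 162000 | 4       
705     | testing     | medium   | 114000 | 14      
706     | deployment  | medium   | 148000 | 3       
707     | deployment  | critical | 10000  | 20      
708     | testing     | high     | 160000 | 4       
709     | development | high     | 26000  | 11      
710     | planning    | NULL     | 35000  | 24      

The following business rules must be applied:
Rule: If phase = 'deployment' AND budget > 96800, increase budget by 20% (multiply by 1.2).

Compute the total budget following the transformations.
1028000.0

Step 1: Find records where phase = 'deployment' AND budget > 96800
Step 2: 2 records match, summing to 300000
Step 3: After multiplier: 300000 × 1.2 = 360000.0
Step 4: Unaffected records sum: 668000
Step 5: Final sum = 360000.0 + 668000 = 1028000.0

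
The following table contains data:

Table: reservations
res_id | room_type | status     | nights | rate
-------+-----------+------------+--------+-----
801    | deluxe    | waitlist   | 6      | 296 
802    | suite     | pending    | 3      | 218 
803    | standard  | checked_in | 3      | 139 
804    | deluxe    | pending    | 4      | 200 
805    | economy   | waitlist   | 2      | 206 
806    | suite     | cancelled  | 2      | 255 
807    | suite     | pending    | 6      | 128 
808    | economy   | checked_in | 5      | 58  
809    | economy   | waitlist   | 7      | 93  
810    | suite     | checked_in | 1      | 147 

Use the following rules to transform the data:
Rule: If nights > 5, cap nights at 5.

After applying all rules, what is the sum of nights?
35

Step 1: 3 records have nights > 5
Step 2: These records originally summed to 19
Step 3: After capping: 3 × 5 = 15
Step 4: Unaffected records sum: 20
Step 5: Final sum = 15 + 20 = 35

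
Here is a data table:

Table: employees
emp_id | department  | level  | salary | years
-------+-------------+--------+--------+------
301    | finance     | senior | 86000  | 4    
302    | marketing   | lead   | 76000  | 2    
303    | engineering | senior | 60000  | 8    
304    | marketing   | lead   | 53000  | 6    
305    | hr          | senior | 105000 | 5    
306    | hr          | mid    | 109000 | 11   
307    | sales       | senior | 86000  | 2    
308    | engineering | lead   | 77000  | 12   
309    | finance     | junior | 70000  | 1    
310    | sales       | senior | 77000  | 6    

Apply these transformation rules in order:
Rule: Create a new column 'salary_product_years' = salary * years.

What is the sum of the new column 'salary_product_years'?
4646000

Step 1: For each record, compute salary * years
Example calculations:
  86000 * 4 = 344000
  76000 * 2 = 152000
  60000 * 8 = 480000
  ...
Step 2: Sum all derived values
Step 3: Total = 4646000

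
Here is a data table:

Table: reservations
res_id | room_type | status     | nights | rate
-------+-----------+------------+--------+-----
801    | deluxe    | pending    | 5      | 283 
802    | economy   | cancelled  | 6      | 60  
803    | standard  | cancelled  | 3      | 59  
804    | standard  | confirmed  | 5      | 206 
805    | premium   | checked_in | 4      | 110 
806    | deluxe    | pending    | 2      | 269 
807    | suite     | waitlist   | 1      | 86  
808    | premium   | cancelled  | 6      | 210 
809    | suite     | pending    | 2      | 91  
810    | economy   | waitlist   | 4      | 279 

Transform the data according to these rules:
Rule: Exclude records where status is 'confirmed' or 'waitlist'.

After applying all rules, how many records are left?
7

Step 1: Count records to exclude
  - 1 (confirmed) + 2 (waitlist) = 3 records
Step 2: Total records: 10
Step 3: Remaining = 10 - 3 = 7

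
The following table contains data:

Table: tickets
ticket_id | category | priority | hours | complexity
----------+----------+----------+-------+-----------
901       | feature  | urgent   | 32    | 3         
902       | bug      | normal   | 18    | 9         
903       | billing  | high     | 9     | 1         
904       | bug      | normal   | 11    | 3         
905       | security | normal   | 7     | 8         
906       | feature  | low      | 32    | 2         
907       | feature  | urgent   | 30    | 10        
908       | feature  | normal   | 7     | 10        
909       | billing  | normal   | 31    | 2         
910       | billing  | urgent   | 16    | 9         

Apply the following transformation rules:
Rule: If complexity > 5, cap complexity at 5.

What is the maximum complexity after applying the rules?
5

Step 1: Original maximum complexity = 10
Step 2: Apply cap at 5
Step 3: 5 records had complexity > 5 and were capped
Step 4: Maximum after transformation = 5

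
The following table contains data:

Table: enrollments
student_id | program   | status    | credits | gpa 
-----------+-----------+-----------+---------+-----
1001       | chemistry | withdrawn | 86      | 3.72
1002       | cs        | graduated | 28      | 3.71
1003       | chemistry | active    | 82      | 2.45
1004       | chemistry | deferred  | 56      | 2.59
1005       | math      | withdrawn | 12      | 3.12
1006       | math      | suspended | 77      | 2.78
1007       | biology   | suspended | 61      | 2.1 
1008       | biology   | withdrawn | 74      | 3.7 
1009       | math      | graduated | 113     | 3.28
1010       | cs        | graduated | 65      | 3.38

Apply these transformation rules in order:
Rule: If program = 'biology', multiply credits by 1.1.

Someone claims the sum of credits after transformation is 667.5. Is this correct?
Yes, the result is correct.

Step 1: Calculate the correct sum after transformation
Step 2: Apply multiplier 1.1 to records where program = 'biology'
Step 3: Correct result = 667.5
Step 4: Claimed result = 667.5
Step 5: 667.5 = 667.5 ✓
Conclusion: The claimed result is correct.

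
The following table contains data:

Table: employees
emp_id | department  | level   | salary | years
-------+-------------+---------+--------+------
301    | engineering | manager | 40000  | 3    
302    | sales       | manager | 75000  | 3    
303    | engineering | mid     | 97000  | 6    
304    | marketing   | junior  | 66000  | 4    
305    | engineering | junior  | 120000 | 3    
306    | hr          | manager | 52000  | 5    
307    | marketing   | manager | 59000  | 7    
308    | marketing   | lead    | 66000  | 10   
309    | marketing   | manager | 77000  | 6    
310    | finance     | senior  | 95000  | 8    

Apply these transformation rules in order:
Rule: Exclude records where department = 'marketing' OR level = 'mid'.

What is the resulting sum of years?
22

Step 1: Find records where department = 'marketing' OR level = 'mid'
Step 2: 5 records match, summing to 33
Step 3: Original sum: 55
Step 4: Remaining sum = 55 - 33 = 22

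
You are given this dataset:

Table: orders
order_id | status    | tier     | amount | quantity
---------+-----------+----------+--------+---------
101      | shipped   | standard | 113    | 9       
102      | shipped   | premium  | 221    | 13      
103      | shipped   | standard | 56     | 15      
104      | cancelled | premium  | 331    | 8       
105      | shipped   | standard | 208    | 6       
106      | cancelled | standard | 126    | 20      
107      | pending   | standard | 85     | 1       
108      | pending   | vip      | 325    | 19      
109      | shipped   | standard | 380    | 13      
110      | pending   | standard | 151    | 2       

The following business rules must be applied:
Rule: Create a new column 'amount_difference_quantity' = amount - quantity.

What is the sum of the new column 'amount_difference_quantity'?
1890

Step 1: For each record, compute amount - quantity
Example calculations:
  113 - 9 = 104
  221 - 13 = 208
  56 - 15 = 41
  ...
Step 2: Sum all derived values
Step 3: Total = 1890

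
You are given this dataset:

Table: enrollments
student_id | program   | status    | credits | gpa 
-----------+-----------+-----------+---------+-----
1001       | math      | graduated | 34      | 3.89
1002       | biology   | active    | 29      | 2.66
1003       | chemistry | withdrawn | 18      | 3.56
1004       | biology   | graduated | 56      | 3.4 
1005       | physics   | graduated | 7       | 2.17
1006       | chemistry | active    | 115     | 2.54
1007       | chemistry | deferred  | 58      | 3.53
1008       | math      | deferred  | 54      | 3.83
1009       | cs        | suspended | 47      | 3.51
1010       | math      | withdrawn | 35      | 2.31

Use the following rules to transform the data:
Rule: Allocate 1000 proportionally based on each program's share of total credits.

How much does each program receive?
biology: 187.64, chemistry: 421.63, cs: 103.75, math: 271.52, physics: 15.45

Step 1: Calculate total credits = 453
Step 2: Calculate each program's proportion:
  biology: 85/453 = 18.76% → 187.64
  chemistry: 191/453 = 42.16% → 421.63
  cs: 47/453 = 10.38% → 103.75
  math: 123/453 = 27.15% → 271.52
  physics: 7/453 = 1.55% → 15.45
Step 3: Verify: sum of allocations ≈ 1000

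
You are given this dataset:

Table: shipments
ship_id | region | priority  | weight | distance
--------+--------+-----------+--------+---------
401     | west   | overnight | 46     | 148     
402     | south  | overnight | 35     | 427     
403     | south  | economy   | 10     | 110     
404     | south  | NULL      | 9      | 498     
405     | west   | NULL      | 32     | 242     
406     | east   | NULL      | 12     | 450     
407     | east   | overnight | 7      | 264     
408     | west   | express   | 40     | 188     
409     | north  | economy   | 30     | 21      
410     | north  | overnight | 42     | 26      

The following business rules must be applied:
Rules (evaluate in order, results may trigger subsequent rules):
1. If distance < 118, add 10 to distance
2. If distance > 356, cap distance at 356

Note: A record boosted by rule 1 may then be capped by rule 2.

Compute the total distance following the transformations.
2097

Step 1: Apply rule 1 to records with distance < 118
  - 3 records get bonus of 10
  - Of these, 0 records then exceed 356 and get capped
Step 2: Apply rule 2 to records with distance > 356
  - 3 records (original) are capped
Step 3: Calculate final sum = 2097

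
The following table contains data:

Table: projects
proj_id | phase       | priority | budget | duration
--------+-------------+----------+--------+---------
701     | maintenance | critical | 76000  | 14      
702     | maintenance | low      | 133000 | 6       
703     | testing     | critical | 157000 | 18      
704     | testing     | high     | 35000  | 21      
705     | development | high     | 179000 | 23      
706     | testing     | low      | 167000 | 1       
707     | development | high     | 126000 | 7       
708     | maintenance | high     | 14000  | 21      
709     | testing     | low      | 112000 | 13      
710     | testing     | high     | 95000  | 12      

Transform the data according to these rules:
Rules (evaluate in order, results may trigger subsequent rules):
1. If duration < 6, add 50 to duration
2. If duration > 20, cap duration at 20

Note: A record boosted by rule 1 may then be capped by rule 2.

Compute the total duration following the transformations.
150

Step 1: Apply rule 1 to records with duration < 6
  - 1 records get bonus of 50
  - Of these, 1 records then exceed 20 and get capped
Step 2: Apply rule 2 to records with duration > 20
  - 3 records (original) are capped
Step 3: Calculate final sum = 150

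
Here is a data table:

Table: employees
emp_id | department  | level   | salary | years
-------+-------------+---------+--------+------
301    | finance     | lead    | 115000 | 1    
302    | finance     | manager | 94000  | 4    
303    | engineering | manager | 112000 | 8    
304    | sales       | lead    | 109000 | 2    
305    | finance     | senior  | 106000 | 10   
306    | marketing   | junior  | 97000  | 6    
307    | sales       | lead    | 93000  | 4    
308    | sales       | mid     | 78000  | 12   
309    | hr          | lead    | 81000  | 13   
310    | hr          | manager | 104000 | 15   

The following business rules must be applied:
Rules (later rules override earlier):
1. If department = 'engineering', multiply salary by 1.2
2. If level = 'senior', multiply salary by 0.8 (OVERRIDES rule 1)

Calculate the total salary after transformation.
990200.0

Step 1: Rule 2 takes priority for records with level = 'senior'
  - 1 records: 106000 × 0.8 = 84800.0
Step 2: Rule 1 applies to remaining records with department = 'engineering'
  - 1 records: 112000 × 1.2 = 134400.0
Step 3: Other records unchanged: 771000
Step 4: Final sum = 84800.0 + 134400.0 + 771000 = 990200.0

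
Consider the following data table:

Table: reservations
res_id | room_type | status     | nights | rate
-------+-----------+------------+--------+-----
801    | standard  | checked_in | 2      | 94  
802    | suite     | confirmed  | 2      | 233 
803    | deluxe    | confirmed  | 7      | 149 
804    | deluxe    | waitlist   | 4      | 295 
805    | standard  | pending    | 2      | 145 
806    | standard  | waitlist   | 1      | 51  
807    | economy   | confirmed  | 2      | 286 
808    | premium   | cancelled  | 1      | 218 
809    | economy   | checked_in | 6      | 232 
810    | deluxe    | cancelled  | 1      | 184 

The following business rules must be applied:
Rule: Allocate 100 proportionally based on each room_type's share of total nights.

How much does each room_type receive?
deluxe: 42.86, economy: 28.57, premium: 3.57, standard: 17.86, suite: 7.14

Step 1: Calculate total nights = 28
Step 2: Calculate each room_type's proportion:
  deluxe: 12/28 = 42.86% → 42.86
  economy: 8/28 = 28.57% → 28.57
  premium: 1/28 = 3.57% → 3.57
  standard: 5/28 = 17.86% → 17.86
  suite: 2/28 = 7.14% → 7.14
Step 3: Verify: sum of allocations ≈ 100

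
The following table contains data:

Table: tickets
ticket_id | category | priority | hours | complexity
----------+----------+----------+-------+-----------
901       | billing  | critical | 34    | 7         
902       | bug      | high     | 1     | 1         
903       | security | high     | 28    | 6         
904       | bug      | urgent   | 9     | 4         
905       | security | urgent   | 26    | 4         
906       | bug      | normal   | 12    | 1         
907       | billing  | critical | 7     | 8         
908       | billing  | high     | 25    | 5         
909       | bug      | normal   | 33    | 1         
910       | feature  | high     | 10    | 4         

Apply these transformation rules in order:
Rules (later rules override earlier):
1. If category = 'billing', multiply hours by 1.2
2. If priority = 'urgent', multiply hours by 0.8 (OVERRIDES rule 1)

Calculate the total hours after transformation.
191.2

Step 1: Rule 2 takes priority for records with priority = 'urgent'
  - 2 records: 35 × 0.8 = 28.0
Step 2: Rule 1 applies to remaining records with category = 'billing'
  - 3 records: 66 × 1.2 = 79.2
Step 3: Other records unchanged: 84
Step 4: Final sum = 28.0 + 79.2 + 84 = 191.2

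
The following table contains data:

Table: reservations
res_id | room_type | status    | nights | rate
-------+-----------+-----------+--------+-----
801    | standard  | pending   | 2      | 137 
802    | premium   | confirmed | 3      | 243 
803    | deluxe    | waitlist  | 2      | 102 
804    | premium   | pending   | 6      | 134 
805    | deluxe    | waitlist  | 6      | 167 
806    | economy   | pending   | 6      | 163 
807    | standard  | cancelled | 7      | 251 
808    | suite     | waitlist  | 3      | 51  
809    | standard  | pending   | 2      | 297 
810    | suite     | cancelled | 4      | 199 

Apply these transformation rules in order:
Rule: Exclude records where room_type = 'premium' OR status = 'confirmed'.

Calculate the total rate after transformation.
1367

Step 1: Find records where room_type = 'premium' OR status = 'confirmed'
Step 2: 2 records match, summing to 377
Step 3: Original sum: 1744
Step 4: Remaining sum = 1744 - 377 = 1367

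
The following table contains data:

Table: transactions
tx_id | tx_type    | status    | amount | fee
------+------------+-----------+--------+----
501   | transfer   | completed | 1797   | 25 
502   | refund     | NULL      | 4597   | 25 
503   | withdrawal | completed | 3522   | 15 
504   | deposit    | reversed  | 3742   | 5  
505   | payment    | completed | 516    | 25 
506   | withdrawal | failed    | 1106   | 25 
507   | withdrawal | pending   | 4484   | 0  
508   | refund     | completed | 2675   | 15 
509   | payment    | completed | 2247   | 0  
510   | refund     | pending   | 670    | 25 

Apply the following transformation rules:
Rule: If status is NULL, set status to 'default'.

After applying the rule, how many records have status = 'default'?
1

Step 1: Count records where status IS NULL
Step 2: Found 1 records with NULL status
Step 3: These records will have status set to 'default'
Step 4: Records already having status = 'default': 0
Step 5: Answer: 1 + 0 = 1 records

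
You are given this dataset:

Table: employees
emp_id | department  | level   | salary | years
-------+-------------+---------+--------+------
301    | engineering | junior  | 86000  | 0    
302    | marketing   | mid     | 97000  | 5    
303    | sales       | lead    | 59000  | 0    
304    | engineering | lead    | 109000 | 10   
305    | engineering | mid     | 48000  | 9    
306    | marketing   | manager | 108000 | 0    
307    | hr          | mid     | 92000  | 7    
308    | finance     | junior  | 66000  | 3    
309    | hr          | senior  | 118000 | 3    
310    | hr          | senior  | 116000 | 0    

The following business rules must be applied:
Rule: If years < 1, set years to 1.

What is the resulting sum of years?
41

Step 1: 4 records have years < 1
Step 2: These records originally summed to 0
Step 3: After setting to minimum: 4 × 1 = 4
Step 4: Unaffected records sum: 37
Step 5: Final sum = 4 + 37 = 41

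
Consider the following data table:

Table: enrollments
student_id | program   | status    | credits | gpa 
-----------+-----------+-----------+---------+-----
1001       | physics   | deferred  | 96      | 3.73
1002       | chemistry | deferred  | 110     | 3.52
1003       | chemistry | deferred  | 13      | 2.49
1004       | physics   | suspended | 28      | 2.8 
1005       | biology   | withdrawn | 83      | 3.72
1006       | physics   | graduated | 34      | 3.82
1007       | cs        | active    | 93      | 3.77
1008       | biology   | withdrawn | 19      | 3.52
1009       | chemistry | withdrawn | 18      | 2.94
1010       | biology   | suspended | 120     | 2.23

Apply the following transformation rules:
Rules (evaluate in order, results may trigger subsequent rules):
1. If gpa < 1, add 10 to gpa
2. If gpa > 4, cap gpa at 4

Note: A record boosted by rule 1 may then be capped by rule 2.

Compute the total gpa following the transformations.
32.54

Step 1: Apply rule 1 to records with gpa < 1
  - 0 records get bonus of 10
  - Of these, 0 records then exceed 4 and get capped
Step 2: Apply rule 2 to records with gpa > 4
  - 0 records (original) are capped
Step 3: Calculate final sum = 32.54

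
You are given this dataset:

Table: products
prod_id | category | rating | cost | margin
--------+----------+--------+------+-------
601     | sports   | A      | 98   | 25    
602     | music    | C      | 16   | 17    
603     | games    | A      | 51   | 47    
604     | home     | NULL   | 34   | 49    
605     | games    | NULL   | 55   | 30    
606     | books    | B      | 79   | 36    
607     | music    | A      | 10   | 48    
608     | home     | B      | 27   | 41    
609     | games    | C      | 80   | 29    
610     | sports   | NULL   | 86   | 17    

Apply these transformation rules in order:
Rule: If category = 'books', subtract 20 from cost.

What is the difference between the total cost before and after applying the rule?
20

Step 1: Original sum of cost = 536
Step 2: 1 records have category = 'books'
Step 3: Each affected record changes by -20
Step 4: Total change = 1 × -20 = -20
Step 5: New sum = 536 + -20 = 516
Step 6: Difference = |516 - 536| = 20
        (Sum decreased by 20)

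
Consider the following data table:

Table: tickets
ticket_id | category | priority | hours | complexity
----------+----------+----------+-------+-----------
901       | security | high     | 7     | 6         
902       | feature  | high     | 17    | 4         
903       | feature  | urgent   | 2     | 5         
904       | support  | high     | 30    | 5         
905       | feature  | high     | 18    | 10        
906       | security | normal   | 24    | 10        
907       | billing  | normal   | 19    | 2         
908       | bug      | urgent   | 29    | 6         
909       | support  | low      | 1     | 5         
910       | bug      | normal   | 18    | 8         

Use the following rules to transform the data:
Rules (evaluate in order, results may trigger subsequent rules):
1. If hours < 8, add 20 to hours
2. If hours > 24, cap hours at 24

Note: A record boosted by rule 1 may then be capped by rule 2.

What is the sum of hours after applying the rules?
211

Step 1: Apply rule 1 to records with hours < 8
  - 3 records get bonus of 20
  - Of these, 1 records then exceed 24 and get capped
Step 2: Apply rule 2 to records with hours > 24
  - 2 records (original) are capped
Step 3: Calculate final sum = 211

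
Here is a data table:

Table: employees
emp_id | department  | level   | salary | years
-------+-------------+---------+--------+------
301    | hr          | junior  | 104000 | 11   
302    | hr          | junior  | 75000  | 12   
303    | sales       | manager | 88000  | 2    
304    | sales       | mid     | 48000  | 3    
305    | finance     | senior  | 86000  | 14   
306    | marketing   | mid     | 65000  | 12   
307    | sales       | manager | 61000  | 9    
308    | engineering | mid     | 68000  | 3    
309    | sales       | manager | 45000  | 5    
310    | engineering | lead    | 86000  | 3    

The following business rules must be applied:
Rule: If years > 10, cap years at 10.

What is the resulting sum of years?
65

Step 1: 4 records have years > 10
Step 2: These records originally summed to 49
Step 3: After capping: 4 × 10 = 40
Step 4: Unaffected records sum: 25
Step 5: Final sum = 40 + 25 = 65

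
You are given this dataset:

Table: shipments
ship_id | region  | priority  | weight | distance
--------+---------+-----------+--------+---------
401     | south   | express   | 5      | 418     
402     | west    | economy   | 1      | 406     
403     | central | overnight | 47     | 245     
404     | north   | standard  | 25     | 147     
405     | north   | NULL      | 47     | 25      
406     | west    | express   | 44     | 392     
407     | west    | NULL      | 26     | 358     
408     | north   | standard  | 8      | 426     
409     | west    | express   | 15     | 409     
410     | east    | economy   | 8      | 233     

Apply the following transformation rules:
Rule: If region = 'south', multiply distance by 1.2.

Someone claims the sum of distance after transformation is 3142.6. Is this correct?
Yes, the result is correct.

Step 1: Calculate the correct sum after transformation
Step 2: Apply multiplier 1.2 to records where region = 'south'
Step 3: Correct result = 3142.6
Step 4: Claimed result = 3142.6
Step 5: 3142.6 = 3142.6 ✓
Conclusion: The claimed result is correct.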